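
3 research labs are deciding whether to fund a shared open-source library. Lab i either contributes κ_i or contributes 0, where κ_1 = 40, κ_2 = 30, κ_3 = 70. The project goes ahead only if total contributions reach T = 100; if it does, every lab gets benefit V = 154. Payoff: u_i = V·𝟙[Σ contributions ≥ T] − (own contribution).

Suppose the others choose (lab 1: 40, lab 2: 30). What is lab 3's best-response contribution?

70

Others' total = 70. Contributing 70 brings total to 140 ≥ 100: gain V − κ_3 = 84.
Best response: 70.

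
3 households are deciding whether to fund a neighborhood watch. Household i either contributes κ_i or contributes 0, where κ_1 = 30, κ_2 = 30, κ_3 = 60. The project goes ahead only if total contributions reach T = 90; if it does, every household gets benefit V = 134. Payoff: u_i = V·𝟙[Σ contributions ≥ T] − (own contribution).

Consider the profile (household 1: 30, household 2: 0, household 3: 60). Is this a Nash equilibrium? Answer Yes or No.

Yes

Total = 90 ≥ 90: provided.
Household 1 (pledges 30, payoff 104): dropping to 0 → total 60, payoff 0. No gain.
Household 2 (pledges 0, payoff 134): pledging 30 → total 120, payoff 104. No gain.
Household 3 (pledges 60, payoff 74): dropping to 0 → total 30, payoff 0. No gain.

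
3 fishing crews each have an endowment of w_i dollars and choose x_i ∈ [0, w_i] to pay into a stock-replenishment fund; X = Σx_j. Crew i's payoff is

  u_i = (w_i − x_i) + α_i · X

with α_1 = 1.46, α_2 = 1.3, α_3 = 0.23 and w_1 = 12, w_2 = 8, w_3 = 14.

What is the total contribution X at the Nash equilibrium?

20

∂u_i/∂x_i = α_i − 1, so crew i contributes w_i if α_i > 1, else 0.
α_i > 1 for i ∈ {1, 2}; NE contributions (12, 8, 0), X = 20.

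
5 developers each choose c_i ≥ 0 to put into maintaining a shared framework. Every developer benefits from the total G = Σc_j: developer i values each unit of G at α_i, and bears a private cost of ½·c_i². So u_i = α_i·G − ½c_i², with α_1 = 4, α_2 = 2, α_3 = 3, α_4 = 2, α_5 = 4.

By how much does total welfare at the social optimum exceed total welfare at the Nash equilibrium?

Developer i's FOC: ∂u_i/∂c_i = α_i − c_i = 0, so c_i* = α_i.
NE contributions = (4, 2, 3, 2, 4); G = 15.
W^NE = (Σα)·G − ½Σα_i² = 15² − ½·49 = 200.5.
Planner sets c_i = Σα_j = 15 for every i, so G^SO = 5·15 = 75.
W^SO = (Σα)·G^SO − ½·5·(Σα)² = (5/2)·15² = 562.5.
Deadweight loss = W^SO − W^NE = 362.

362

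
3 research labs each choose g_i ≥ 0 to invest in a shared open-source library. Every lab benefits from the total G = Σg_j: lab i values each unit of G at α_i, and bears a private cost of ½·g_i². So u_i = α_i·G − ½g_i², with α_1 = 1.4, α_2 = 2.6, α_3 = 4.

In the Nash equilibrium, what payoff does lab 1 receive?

Lab i's FOC: ∂u_i/∂g_i = α_i − g_i = 0, so g_i* = α_i.
NE contributions = (1.4, 2.6, 4); G = 8.
u_1 = α_1·G − ½·(g_1)² = 1.4·8 − ½·1.4² = 10.22.

10.22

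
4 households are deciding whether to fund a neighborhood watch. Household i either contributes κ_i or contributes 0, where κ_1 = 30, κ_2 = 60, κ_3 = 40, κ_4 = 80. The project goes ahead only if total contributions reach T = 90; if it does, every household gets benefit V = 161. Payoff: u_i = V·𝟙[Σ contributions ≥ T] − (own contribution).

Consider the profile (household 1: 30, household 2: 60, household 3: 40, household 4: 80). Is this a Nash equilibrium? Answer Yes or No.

No

Total = 210 ≥ 90: provided.
Household 1 (pledges 30, payoff 131): dropping to 0 → total 180, payoff 161. Profitable deviation.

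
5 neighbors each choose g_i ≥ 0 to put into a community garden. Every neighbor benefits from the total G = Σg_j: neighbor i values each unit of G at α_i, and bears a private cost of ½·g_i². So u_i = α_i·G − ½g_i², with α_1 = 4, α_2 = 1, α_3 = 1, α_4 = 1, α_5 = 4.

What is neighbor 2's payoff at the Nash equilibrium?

Neighbor i's FOC: ∂u_i/∂g_i = α_i − g_i = 0, so g_i* = α_i.
NE contributions = (4, 1, 1, 1, 4); G = 11.
u_2 = α_2·G − ½·(g_2)² = 1·11 − ½·1² = 10.5.

10.5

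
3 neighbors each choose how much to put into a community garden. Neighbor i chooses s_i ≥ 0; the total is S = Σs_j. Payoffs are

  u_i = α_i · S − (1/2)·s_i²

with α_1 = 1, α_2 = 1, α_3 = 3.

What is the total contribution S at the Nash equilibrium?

5

Neighbor i's FOC: ∂u_i/∂s_i = α_i − s_i = 0, so s_i* = α_i.
NE contributions = (1, 1, 3); S = 5.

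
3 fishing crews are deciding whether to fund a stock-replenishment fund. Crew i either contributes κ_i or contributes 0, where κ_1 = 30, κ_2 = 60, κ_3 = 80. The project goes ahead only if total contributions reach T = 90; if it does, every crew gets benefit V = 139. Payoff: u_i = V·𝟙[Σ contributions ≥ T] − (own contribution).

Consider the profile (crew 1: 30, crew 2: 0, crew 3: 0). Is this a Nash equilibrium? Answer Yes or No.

No

Total = 30 < 90: not provided.
Crew 1 (pledges 30, payoff -30): dropping to 0 → total 0, payoff 0. Profitable deviation.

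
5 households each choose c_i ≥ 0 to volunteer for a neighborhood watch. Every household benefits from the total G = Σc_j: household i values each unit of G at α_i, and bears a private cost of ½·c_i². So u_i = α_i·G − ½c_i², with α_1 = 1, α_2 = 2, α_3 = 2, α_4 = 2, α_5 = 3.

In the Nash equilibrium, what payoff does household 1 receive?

Household i's FOC: ∂u_i/∂c_i = α_i − c_i = 0, so c_i* = α_i.
NE contributions = (1, 2, 2, 2, 3); G = 10.
u_1 = α_1·G − ½·(c_1)² = 1·10 − ½·1² = 9.5.

9.5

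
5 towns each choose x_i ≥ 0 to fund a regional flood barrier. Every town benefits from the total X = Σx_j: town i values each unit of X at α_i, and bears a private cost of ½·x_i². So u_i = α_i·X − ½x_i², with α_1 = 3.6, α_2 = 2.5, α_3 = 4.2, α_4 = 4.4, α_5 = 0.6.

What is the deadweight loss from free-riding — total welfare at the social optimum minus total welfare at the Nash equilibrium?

379.42

Town i's FOC: ∂u_i/∂x_i = α_i − x_i = 0, so x_i* = α_i.
NE contributions = (3.6, 2.5, 4.2, 4.4, 0.6); X = 15.3.
W^NE = (Σα)·X − ½Σα_i² = 15.3² − ½·56.57 = 205.805.
Planner sets x_i = Σα_j = 15.3 for every i, so X^SO = 5·15.3 = 76.5.
W^SO = (Σα)·X^SO − ½·5·(Σα)² = (5/2)·15.3² = 585.225.
Deadweight loss = W^SO − W^NE = 379.42.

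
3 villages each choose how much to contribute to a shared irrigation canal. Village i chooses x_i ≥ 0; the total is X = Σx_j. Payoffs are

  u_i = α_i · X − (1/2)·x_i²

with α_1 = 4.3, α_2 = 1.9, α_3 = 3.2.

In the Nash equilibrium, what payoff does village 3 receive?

Village i's FOC: ∂u_i/∂x_i = α_i − x_i = 0, so x_i* = α_i.
NE contributions = (4.3, 1.9, 3.2); X = 9.4.
u_3 = α_3·X − ½·(x_3)² = 3.2·9.4 − ½·3.2² = 24.96.

24.96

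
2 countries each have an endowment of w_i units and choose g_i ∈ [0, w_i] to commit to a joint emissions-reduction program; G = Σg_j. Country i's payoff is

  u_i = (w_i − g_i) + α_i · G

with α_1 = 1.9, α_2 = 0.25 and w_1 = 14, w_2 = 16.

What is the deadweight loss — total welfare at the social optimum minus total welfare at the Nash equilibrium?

∂u_i/∂g_i = α_i − 1, so country i contributes w_i if α_i > 1, else 0.
α_i > 1 for i ∈ {1}; NE contributions (14, 0), G = 14.
W^NE = Σw_i − G^NE + (Σα_i)·G^NE = 30 + 1.15·14 = 46.1.
Planner: ∂(Σu_j)/∂g_i = Σα_j − 1 = 1.15 > 0, so everyone contributes w_i; G^SO = 30, W^SO = 30 + 1.15·30 = 64.5.
Deadweight loss = 18.4.

18.4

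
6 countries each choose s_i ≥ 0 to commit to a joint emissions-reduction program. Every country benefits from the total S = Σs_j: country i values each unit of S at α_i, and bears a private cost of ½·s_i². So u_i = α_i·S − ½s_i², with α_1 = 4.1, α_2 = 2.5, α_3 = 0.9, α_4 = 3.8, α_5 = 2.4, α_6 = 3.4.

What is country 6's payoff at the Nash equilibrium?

Country i's FOC: ∂u_i/∂s_i = α_i − s_i = 0, so s_i* = α_i.
NE contributions = (4.1, 2.5, 0.9, 3.8, 2.4, 3.4); S = 17.1.
u_6 = α_6·S − ½·(s_6)² = 3.4·17.1 − ½·3.4² = 52.36.

52.36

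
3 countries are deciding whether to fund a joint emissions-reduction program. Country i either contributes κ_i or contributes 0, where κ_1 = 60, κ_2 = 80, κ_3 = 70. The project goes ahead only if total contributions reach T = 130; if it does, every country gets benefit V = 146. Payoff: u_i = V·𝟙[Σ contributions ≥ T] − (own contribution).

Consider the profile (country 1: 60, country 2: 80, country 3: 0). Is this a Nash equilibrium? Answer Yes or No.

Yes

Total = 140 ≥ 130: provided.
Country 1 (pledges 60, payoff 86): dropping to 0 → total 80, payoff 0. No gain.
Country 2 (pledges 80, payoff 66): dropping to 0 → total 60, payoff 0. No gain.
Country 3 (pledges 0, payoff 146): pledging 70 → total 210, payoff 76. No gain.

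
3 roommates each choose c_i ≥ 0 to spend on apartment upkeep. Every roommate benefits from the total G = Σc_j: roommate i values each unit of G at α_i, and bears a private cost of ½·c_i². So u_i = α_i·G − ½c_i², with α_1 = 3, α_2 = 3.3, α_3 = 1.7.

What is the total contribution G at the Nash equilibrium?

Roommate i's FOC: ∂u_i/∂c_i = α_i − c_i = 0, so c_i* = α_i.
NE contributions = (3, 3.3, 1.7); G = 8.

8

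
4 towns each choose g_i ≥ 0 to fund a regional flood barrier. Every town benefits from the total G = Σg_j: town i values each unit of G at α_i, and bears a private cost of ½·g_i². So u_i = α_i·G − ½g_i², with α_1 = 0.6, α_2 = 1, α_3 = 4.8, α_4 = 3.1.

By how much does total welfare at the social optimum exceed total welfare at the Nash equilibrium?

107.255

Town i's FOC: ∂u_i/∂g_i = α_i − g_i = 0, so g_i* = α_i.
NE contributions = (0.6, 1, 4.8, 3.1); G = 9.5.
W^NE = (Σα)·G − ½Σα_i² = 9.5² − ½·34.01 = 73.245.
Planner sets g_i = Σα_j = 9.5 for every i, so G^SO = 4·9.5 = 38.
W^SO = (Σα)·G^SO − ½·4·(Σα)² = (4/2)·9.5² = 180.5.
Deadweight loss = W^SO − W^NE = 107.255.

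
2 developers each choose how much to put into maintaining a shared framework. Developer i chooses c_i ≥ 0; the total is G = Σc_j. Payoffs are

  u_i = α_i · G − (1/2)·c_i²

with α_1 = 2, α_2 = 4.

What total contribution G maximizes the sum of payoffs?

12

Planner FOC: ∂(Σu_j)/∂c_i = (Σα_j) − c_i = 0, so c_i^SO = Σα_j = 6 for every i; G^SO = 12.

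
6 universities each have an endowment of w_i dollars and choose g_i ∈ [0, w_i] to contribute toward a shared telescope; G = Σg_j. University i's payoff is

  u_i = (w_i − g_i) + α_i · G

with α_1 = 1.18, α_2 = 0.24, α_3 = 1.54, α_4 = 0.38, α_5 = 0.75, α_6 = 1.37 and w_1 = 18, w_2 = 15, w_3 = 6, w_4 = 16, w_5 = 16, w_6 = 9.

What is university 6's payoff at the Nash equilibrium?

45.21

∂u_i/∂g_i = α_i − 1, so university i contributes w_i if α_i > 1, else 0.
α_i > 1 for i ∈ {1, 3, 6}; NE contributions (18, 0, 6, 0, 0, 9), G = 33.
u_6 = (9 − 9) + 1.37·33 = 45.21.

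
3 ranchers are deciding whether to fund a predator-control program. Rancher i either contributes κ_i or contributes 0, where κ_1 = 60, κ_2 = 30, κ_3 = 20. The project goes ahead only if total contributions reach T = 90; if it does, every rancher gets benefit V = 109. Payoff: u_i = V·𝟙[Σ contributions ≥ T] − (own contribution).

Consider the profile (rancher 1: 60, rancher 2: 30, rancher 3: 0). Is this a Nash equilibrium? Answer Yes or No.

Yes

Total = 90 ≥ 90: provided.
Rancher 1 (pledges 60, payoff 49): dropping to 0 → total 30, payoff 0. No gain.
Rancher 2 (pledges 30, payoff 79): dropping to 0 → total 60, payoff 0. No gain.
Rancher 3 (pledges 0, payoff 109): pledging 20 → total 110, payoff 89. No gain.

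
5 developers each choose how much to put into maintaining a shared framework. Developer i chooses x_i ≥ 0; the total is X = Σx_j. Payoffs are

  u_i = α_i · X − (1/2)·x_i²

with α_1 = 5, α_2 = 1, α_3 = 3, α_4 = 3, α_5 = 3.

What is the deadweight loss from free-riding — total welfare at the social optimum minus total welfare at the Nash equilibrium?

Developer i's FOC: ∂u_i/∂x_i = α_i − x_i = 0, so x_i* = α_i.
NE contributions = (5, 1, 3, 3, 3); X = 15.
W^NE = (Σα)·X − ½Σα_i² = 15² − ½·53 = 198.5.
Planner sets x_i = Σα_j = 15 for every i, so X^SO = 5·15 = 75.
W^SO = (Σα)·X^SO − ½·5·(Σα)² = (5/2)·15² = 562.5.
Deadweight loss = W^SO − W^NE = 364.

364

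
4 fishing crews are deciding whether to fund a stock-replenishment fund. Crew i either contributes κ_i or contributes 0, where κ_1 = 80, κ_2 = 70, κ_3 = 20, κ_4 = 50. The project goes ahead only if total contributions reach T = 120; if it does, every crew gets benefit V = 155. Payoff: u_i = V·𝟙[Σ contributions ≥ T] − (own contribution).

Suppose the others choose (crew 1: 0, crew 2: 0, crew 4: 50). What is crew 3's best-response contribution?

0

Others' total = 50. Even contributing 20 gives 70 < 120: no benefit either way.
Best response: 0.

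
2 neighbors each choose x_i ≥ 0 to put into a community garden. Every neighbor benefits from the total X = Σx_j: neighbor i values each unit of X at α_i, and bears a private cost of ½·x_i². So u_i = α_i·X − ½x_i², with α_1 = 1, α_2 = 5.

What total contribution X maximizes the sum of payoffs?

12

Planner FOC: ∂(Σu_j)/∂x_i = (Σα_j) − x_i = 0, so x_i^SO = Σα_j = 6 for every i; X^SO = 12.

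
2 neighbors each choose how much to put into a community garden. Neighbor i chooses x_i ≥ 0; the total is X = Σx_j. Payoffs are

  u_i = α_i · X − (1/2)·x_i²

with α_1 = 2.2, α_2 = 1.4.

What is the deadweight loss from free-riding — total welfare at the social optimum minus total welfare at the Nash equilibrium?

Neighbor i's FOC: ∂u_i/∂x_i = α_i − x_i = 0, so x_i* = α_i.
NE contributions = (2.2, 1.4); X = 3.6.
W^NE = (Σα)·X − ½Σα_i² = 3.6² − ½·6.8 = 9.56.
Planner sets x_i = Σα_j = 3.6 for every i, so X^SO = 2·3.6 = 7.2.
W^SO = (Σα)·X^SO − ½·2·(Σα)² = (2/2)·3.6² = 12.96.
Deadweight loss = W^SO − W^NE = 3.4.

3.4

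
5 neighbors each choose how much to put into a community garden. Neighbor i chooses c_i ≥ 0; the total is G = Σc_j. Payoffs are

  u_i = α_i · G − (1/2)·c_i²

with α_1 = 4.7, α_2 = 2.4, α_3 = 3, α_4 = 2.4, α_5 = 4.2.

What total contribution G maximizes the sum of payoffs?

83.5

Planner FOC: ∂(Σu_j)/∂c_i = (Σα_j) − c_i = 0, so c_i^SO = Σα_j = 16.7 for every i; G^SO = 83.5.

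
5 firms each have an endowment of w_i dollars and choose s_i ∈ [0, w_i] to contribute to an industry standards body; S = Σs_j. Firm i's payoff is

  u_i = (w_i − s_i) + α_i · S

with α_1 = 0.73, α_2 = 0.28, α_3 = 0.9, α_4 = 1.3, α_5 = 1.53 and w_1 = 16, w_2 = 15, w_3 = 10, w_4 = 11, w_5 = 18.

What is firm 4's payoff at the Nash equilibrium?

∂u_i/∂s_i = α_i − 1, so firm i contributes w_i if α_i > 1, else 0.
α_i > 1 for i ∈ {4, 5}; NE contributions (0, 0, 0, 11, 18), S = 29.
u_4 = (11 − 11) + 1.3·29 = 37.7.

37.7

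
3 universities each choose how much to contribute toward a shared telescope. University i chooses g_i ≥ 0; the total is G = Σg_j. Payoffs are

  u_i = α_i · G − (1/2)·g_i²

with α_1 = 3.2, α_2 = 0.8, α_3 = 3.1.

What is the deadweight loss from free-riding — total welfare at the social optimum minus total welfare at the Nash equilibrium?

University i's FOC: ∂u_i/∂g_i = α_i − g_i = 0, so g_i* = α_i.
NE contributions = (3.2, 0.8, 3.1); G = 7.1.
W^NE = (Σα)·G − ½Σα_i² = 7.1² − ½·20.49 = 40.165.
Planner sets g_i = Σα_j = 7.1 for every i, so G^SO = 3·7.1 = 21.3.
W^SO = (Σα)·G^SO − ½·3·(Σα)² = (3/2)·7.1² = 75.615.
Deadweight loss = W^SO − W^NE = 35.45.

35.45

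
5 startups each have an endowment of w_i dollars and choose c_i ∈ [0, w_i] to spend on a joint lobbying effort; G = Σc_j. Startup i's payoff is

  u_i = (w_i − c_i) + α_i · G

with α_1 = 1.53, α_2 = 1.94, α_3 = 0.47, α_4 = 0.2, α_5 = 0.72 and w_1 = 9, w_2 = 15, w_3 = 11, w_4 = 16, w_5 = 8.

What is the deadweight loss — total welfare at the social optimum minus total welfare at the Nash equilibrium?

135.1

∂u_i/∂c_i = α_i − 1, so startup i contributes w_i if α_i > 1, else 0.
α_i > 1 for i ∈ {1, 2}; NE contributions (9, 15, 0, 0, 0), G = 24.
W^NE = Σw_i − G^NE + (Σα_i)·G^NE = 59 + 3.86·24 = 151.64.
Planner: ∂(Σu_j)/∂c_i = Σα_j − 1 = 3.86 > 0, so everyone contributes w_i; G^SO = 59, W^SO = 59 + 3.86·59 = 286.74.
Deadweight loss = 135.1.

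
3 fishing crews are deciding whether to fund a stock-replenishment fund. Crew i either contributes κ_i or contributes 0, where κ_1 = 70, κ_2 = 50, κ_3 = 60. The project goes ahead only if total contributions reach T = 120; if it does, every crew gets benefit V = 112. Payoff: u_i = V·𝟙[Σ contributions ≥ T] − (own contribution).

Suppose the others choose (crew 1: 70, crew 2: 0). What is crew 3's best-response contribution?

60

Others' total = 70. Contributing 60 brings total to 130 ≥ 120: gain V − κ_3 = 52.
Best response: 60.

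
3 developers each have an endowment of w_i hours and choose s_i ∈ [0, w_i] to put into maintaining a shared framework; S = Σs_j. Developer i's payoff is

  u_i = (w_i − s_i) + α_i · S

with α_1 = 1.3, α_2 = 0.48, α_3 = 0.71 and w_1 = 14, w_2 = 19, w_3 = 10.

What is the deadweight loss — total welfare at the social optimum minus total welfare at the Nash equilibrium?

∂u_i/∂s_i = α_i − 1, so developer i contributes w_i if α_i > 1, else 0.
α_i > 1 for i ∈ {1}; NE contributions (14, 0, 0), S = 14.
W^NE = Σw_i − S^NE + (Σα_i)·S^NE = 43 + 1.49·14 = 63.86.
Planner: ∂(Σu_j)/∂s_i = Σα_j − 1 = 1.49 > 0, so everyone contributes w_i; S^SO = 43, W^SO = 43 + 1.49·43 = 107.07.
Deadweight loss = 43.21.

43.21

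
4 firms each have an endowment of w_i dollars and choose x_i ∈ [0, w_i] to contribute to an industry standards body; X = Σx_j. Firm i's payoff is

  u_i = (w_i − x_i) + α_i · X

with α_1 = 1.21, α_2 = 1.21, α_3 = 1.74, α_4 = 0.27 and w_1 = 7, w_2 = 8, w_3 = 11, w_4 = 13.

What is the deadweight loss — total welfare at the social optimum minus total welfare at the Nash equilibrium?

∂u_i/∂x_i = α_i − 1, so firm i contributes w_i if α_i > 1, else 0.
α_i > 1 for i ∈ {1, 2, 3}; NE contributions (7, 8, 11, 0), X = 26.
W^NE = Σw_i − X^NE + (Σα_i)·X^NE = 39 + 3.43·26 = 128.18.
Planner: ∂(Σu_j)/∂x_i = Σα_j − 1 = 3.43 > 0, so everyone contributes w_i; X^SO = 39, W^SO = 39 + 3.43·39 = 172.77.
Deadweight loss = 44.59.

44.59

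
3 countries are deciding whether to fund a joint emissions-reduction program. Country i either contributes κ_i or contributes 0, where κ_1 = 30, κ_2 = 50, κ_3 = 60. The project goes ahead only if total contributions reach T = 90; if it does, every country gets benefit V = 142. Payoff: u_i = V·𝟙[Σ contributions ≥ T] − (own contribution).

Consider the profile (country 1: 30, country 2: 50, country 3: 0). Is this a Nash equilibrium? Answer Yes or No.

Total = 80 < 90: not provided.
Country 1 (pledges 30, payoff -30): dropping to 0 → total 50, payoff 0. Profitable deviation.

No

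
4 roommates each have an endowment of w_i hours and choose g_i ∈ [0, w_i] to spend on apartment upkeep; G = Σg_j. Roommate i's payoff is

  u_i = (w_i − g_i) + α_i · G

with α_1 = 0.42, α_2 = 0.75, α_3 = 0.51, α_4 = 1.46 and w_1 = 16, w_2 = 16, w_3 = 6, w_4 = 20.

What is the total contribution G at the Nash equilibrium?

20

∂u_i/∂g_i = α_i − 1, so roommate i contributes w_i if α_i > 1, else 0.
α_i > 1 for i ∈ {4}; NE contributions (0, 0, 0, 20), G = 20.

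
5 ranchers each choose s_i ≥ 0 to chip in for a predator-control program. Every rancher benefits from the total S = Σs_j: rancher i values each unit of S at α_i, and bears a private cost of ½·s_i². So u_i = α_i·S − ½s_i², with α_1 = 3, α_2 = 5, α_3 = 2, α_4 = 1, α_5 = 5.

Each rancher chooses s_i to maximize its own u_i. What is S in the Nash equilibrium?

16

Rancher i's FOC: ∂u_i/∂s_i = α_i − s_i = 0, so s_i* = α_i.
NE contributions = (3, 5, 2, 1, 5); S = 16.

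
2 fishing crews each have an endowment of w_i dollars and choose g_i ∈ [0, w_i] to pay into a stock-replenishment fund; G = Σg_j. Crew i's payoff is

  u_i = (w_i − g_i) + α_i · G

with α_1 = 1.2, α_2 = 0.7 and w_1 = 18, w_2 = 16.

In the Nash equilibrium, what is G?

∂u_i/∂g_i = α_i − 1, so crew i contributes w_i if α_i > 1, else 0.
α_i > 1 for i ∈ {1}; NE contributions (18, 0), G = 18.

18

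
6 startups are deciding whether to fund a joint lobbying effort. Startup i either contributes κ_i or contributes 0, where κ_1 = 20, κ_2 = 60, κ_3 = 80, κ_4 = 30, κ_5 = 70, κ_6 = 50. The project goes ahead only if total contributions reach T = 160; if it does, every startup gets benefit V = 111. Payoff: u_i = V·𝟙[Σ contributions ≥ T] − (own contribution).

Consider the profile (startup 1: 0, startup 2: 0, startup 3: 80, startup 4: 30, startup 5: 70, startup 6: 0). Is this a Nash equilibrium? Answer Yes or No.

Total = 180 ≥ 160: provided.
Startup 1 (pledges 0, payoff 111): pledging 20 → total 200, payoff 91. No gain.
Startup 2 (pledges 0, payoff 111): pledging 60 → total 240, payoff 51. No gain.
Startup 3 (pledges 80, payoff 31): dropping to 0 → total 100, payoff 0. No gain.
Startup 4 (pledges 30, payoff 81): dropping to 0 → total 150, payoff 0. No gain.
Startup 5 (pledges 70, payoff 41): dropping to 0 → total 110, payoff 0. No gain.
Startup 6 (pledges 0, payoff 111): pledging 50 → total 230, payoff 61. No gain.

Yes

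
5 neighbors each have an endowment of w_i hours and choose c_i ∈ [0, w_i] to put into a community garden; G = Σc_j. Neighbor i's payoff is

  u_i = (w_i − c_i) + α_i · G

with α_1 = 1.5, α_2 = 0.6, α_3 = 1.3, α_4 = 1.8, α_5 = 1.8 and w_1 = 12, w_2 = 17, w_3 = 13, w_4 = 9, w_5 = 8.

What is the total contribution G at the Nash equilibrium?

42

∂u_i/∂c_i = α_i − 1, so neighbor i contributes w_i if α_i > 1, else 0.
α_i > 1 for i ∈ {1, 3, 4, 5}; NE contributions (12, 0, 13, 9, 8), G = 42.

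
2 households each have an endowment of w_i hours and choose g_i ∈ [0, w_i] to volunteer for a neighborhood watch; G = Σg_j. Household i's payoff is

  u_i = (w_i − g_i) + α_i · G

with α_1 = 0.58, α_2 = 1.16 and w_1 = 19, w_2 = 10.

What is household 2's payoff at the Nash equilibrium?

11.6

∂u_i/∂g_i = α_i − 1, so household i contributes w_i if α_i > 1, else 0.
α_i > 1 for i ∈ {2}; NE contributions (0, 10), G = 10.
u_2 = (10 − 10) + 1.16·10 = 11.6.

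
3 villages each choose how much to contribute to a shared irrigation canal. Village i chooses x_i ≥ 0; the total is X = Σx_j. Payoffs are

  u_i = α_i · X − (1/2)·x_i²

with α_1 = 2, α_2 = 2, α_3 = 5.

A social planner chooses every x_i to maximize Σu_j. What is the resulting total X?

27

Planner FOC: ∂(Σu_j)/∂x_i = (Σα_j) − x_i = 0, so x_i^SO = Σα_j = 9 for every i; X^SO = 27.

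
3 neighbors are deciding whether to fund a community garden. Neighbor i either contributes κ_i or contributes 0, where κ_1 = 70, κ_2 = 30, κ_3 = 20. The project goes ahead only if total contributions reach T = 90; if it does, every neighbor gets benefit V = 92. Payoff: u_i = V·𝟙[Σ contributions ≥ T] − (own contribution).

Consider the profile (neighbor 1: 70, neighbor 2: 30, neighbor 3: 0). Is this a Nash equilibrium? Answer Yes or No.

Yes

Total = 100 ≥ 90: provided.
Neighbor 1 (pledges 70, payoff 22): dropping to 0 → total 30, payoff 0. No gain.
Neighbor 2 (pledges 30, payoff 62): dropping to 0 → total 70, payoff 0. No gain.
Neighbor 3 (pledges 0, payoff 92): pledging 20 → total 120, payoff 72. No gain.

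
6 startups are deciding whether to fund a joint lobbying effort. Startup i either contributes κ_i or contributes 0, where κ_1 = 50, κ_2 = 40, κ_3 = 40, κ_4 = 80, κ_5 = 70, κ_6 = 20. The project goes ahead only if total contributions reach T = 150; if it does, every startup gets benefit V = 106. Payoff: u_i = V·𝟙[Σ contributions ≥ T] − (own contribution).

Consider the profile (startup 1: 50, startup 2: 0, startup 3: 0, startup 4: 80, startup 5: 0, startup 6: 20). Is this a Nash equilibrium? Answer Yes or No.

Total = 150 ≥ 150: provided.
Startup 1 (pledges 50, payoff 56): dropping to 0 → total 100, payoff 0. No gain.
Startup 2 (pledges 0, payoff 106): pledging 40 → total 190, payoff 66. No gain.
Startup 3 (pledges 0, payoff 106): pledging 40 → total 190, payoff 66. No gain.
Startup 4 (pledges 80, payoff 26): dropping to 0 → total 70, payoff 0. No gain.
Startup 5 (pledges 0, payoff 106): pledging 70 → total 220, payoff 36. No gain.
Startup 6 (pledges 20, payoff 86): dropping to 0 → total 130, payoff 0. No gain.

Yes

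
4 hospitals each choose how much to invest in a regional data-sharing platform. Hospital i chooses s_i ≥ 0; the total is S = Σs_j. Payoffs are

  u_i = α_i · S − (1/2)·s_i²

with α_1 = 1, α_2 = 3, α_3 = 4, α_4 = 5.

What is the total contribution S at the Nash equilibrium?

Hospital i's FOC: ∂u_i/∂s_i = α_i − s_i = 0, so s_i* = α_i.
NE contributions = (1, 3, 4, 5); S = 13.

13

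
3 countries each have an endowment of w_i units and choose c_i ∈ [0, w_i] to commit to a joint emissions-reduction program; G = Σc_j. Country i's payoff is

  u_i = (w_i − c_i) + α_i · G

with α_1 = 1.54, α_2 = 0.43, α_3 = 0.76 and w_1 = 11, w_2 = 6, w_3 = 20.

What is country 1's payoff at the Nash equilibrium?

∂u_i/∂c_i = α_i − 1, so country i contributes w_i if α_i > 1, else 0.
α_i > 1 for i ∈ {1}; NE contributions (11, 0, 0), G = 11.
u_1 = (11 − 11) + 1.54·11 = 16.94.

16.94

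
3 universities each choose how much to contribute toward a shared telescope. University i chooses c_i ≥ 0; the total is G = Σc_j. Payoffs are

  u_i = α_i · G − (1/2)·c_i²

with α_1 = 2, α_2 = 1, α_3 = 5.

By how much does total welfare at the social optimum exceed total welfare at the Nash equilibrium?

University i's FOC: ∂u_i/∂c_i = α_i − c_i = 0, so c_i* = α_i.
NE contributions = (2, 1, 5); G = 8.
W^NE = (Σα)·G − ½Σα_i² = 8² − ½·30 = 49.
Planner sets c_i = Σα_j = 8 for every i, so G^SO = 3·8 = 24.
W^SO = (Σα)·G^SO − ½·3·(Σα)² = (3/2)·8² = 96.
Deadweight loss = W^SO − W^NE = 47.

47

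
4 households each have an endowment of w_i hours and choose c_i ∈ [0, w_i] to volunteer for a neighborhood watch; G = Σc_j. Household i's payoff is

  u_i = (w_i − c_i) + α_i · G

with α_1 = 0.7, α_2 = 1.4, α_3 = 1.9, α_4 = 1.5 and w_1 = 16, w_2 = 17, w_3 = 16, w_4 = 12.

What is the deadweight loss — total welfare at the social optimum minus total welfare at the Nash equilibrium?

72

∂u_i/∂c_i = α_i − 1, so household i contributes w_i if α_i > 1, else 0.
α_i > 1 for i ∈ {2, 3, 4}; NE contributions (0, 17, 16, 12), G = 45.
W^NE = Σw_i − G^NE + (Σα_i)·G^NE = 61 + 4.5·45 = 263.5.
Planner: ∂(Σu_j)/∂c_i = Σα_j − 1 = 4.5 > 0, so everyone contributes w_i; G^SO = 61, W^SO = 61 + 4.5·61 = 335.5.
Deadweight loss = 72.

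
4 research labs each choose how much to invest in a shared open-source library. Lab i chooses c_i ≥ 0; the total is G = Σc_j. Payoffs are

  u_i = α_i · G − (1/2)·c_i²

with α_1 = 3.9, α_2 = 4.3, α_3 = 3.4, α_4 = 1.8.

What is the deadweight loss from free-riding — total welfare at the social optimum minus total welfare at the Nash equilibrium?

Lab i's FOC: ∂u_i/∂c_i = α_i − c_i = 0, so c_i* = α_i.
NE contributions = (3.9, 4.3, 3.4, 1.8); G = 13.4.
W^NE = (Σα)·G − ½Σα_i² = 13.4² − ½·48.5 = 155.31.
Planner sets c_i = Σα_j = 13.4 for every i, so G^SO = 4·13.4 = 53.6.
W^SO = (Σα)·G^SO − ½·4·(Σα)² = (4/2)·13.4² = 359.12.
Deadweight loss = W^SO − W^NE = 203.81.

203.81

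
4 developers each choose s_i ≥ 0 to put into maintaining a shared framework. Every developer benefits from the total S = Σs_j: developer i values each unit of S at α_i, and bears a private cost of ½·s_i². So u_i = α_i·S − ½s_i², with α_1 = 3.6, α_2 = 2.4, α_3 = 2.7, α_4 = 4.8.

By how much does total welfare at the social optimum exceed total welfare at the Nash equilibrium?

206.775

Developer i's FOC: ∂u_i/∂s_i = α_i − s_i = 0, so s_i* = α_i.
NE contributions = (3.6, 2.4, 2.7, 4.8); S = 13.5.
W^NE = (Σα)·S − ½Σα_i² = 13.5² − ½·49.05 = 157.725.
Planner sets s_i = Σα_j = 13.5 for every i, so S^SO = 4·13.5 = 54.
W^SO = (Σα)·S^SO − ½·4·(Σα)² = (4/2)·13.5² = 364.5.
Deadweight loss = W^SO − W^NE = 206.775.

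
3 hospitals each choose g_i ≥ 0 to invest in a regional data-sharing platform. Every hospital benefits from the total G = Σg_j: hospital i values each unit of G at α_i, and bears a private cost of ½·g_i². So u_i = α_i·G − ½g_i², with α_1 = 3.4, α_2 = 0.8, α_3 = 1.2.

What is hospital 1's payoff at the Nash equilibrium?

12.58

Hospital i's FOC: ∂u_i/∂g_i = α_i − g_i = 0, so g_i* = α_i.
NE contributions = (3.4, 0.8, 1.2); G = 5.4.
u_1 = α_1·G − ½·(g_1)² = 3.4·5.4 − ½·3.4² = 12.58.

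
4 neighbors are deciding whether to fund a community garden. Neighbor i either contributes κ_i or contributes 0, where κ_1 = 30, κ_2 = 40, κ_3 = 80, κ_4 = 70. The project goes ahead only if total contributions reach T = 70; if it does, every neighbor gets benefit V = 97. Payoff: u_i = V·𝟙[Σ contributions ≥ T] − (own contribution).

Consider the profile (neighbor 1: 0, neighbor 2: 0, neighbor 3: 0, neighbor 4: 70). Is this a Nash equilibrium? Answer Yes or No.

Yes

Total = 70 ≥ 70: provided.
Neighbor 1 (pledges 0, payoff 97): pledging 30 → total 100, payoff 67. No gain.
Neighbor 2 (pledges 0, payoff 97): pledging 40 → total 110, payoff 57. No gain.
Neighbor 3 (pledges 0, payoff 97): pledging 80 → total 150, payoff 17. No gain.
Neighbor 4 (pledges 70, payoff 27): dropping to 0 → total 0, payoff 0. No gain.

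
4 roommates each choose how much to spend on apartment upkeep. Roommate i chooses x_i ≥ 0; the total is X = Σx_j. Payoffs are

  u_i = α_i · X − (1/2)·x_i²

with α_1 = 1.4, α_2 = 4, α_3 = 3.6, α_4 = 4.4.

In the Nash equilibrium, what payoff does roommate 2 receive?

Roommate i's FOC: ∂u_i/∂x_i = α_i − x_i = 0, so x_i* = α_i.
NE contributions = (1.4, 4, 3.6, 4.4); X = 13.4.
u_2 = α_2·X − ½·(x_2)² = 4·13.4 − ½·4² = 45.6.

45.6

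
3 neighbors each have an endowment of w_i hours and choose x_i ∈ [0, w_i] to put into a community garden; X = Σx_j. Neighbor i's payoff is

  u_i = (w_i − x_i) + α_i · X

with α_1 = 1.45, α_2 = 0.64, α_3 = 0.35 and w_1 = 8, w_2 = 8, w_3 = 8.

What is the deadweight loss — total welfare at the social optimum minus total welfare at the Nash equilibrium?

∂u_i/∂x_i = α_i − 1, so neighbor i contributes w_i if α_i > 1, else 0.
α_i > 1 for i ∈ {1}; NE contributions (8, 0, 0), X = 8.
W^NE = Σw_i − X^NE + (Σα_i)·X^NE = 24 + 1.44·8 = 35.52.
Planner: ∂(Σu_j)/∂x_i = Σα_j − 1 = 1.44 > 0, so everyone contributes w_i; X^SO = 24, W^SO = 24 + 1.44·24 = 58.56.
Deadweight loss = 23.04.

23.04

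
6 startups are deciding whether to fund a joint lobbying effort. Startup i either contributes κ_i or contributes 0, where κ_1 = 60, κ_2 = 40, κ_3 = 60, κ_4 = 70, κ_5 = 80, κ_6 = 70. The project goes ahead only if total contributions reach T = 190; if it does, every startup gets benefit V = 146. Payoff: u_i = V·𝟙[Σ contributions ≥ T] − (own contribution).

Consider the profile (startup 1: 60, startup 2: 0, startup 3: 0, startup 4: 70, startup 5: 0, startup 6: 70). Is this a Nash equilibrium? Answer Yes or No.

Yes

Total = 200 ≥ 190: provided.
Startup 1 (pledges 60, payoff 86): dropping to 0 → total 140, payoff 0. No gain.
Startup 2 (pledges 0, payoff 146): pledging 40 → total 240, payoff 106. No gain.
Startup 3 (pledges 0, payoff 146): pledging 60 → total 260, payoff 86. No gain.
Startup 4 (pledges 70, payoff 76): dropping to 0 → total 130, payoff 0. No gain.
Startup 5 (pledges 0, payoff 146): pledging 80 → total 280, payoff 66. No gain.
Startup 6 (pledges 70, payoff 76): dropping to 0 → total 130, payoff 0. No gain.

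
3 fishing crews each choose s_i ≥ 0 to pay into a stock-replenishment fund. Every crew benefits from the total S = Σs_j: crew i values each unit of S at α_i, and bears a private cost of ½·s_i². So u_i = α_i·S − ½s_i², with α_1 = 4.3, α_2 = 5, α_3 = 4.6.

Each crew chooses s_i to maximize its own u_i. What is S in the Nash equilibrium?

Crew i's FOC: ∂u_i/∂s_i = α_i − s_i = 0, so s_i* = α_i.
NE contributions = (4.3, 5, 4.6); S = 13.9.

13.9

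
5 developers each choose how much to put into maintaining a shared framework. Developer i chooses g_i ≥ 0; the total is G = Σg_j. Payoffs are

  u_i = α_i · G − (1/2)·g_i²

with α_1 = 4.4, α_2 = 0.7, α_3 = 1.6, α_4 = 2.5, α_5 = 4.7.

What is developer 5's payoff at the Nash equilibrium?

54.285

Developer i's FOC: ∂u_i/∂g_i = α_i − g_i = 0, so g_i* = α_i.
NE contributions = (4.4, 0.7, 1.6, 2.5, 4.7); G = 13.9.
u_5 = α_5·G − ½·(g_5)² = 4.7·13.9 − ½·4.7² = 54.285.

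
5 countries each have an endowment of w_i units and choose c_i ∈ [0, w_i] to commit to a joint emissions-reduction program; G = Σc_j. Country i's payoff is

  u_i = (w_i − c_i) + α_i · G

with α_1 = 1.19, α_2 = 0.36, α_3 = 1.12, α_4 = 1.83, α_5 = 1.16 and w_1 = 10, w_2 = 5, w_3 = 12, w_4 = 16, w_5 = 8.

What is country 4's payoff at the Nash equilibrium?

∂u_i/∂c_i = α_i − 1, so country i contributes w_i if α_i > 1, else 0.
α_i > 1 for i ∈ {1, 3, 4, 5}; NE contributions (10, 0, 12, 16, 8), G = 46.
u_4 = (16 − 16) + 1.83·46 = 84.18.

84.18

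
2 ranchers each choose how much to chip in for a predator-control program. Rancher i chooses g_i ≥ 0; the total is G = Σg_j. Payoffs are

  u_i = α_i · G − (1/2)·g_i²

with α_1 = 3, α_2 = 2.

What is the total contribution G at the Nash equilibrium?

5

Rancher i's FOC: ∂u_i/∂g_i = α_i − g_i = 0, so g_i* = α_i.
NE contributions = (3, 2); G = 5.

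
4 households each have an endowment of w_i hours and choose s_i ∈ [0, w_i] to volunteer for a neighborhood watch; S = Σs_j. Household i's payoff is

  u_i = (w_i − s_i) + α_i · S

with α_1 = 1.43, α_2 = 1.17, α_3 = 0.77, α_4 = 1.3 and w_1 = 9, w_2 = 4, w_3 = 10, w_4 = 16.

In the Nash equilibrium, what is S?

∂u_i/∂s_i = α_i − 1, so household i contributes w_i if α_i > 1, else 0.
α_i > 1 for i ∈ {1, 2, 4}; NE contributions (9, 4, 0, 16), S = 29.

29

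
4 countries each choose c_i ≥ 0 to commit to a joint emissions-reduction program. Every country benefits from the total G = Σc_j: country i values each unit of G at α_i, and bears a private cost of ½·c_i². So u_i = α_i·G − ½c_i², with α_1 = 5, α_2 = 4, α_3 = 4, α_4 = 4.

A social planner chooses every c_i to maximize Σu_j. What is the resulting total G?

68

Planner FOC: ∂(Σu_j)/∂c_i = (Σα_j) − c_i = 0, so c_i^SO = Σα_j = 17 for every i; G^SO = 68.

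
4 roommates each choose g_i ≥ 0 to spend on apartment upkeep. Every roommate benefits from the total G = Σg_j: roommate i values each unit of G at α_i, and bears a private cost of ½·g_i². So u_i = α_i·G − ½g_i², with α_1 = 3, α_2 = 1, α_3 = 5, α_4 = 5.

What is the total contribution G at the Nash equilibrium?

14

Roommate i's FOC: ∂u_i/∂g_i = α_i − g_i = 0, so g_i* = α_i.
NE contributions = (3, 1, 5, 5); G = 14.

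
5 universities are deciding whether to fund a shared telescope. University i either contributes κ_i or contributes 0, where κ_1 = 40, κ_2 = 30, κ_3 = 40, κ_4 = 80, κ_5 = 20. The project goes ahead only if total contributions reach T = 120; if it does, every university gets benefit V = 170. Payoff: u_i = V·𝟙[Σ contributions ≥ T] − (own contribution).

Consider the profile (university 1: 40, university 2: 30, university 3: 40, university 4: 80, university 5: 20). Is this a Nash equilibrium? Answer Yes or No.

Total = 210 ≥ 120: provided.
University 1 (pledges 40, payoff 130): dropping to 0 → total 170, payoff 170. Profitable deviation.

No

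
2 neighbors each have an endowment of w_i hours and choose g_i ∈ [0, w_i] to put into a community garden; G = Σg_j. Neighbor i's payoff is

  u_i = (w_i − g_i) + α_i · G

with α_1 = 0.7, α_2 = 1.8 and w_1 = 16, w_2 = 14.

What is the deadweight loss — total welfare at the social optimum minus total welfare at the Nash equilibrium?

∂u_i/∂g_i = α_i − 1, so neighbor i contributes w_i if α_i > 1, else 0.
α_i > 1 for i ∈ {2}; NE contributions (0, 14), G = 14.
W^NE = Σw_i − G^NE + (Σα_i)·G^NE = 30 + 1.5·14 = 51.
Planner: ∂(Σu_j)/∂g_i = Σα_j − 1 = 1.5 > 0, so everyone contributes w_i; G^SO = 30, W^SO = 30 + 1.5·30 = 75.
Deadweight loss = 24.

24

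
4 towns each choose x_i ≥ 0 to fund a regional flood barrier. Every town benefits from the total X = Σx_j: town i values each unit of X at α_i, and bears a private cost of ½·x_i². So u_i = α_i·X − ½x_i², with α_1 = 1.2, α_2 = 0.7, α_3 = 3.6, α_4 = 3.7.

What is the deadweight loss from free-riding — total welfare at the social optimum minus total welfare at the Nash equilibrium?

98.93

Town i's FOC: ∂u_i/∂x_i = α_i − x_i = 0, so x_i* = α_i.
NE contributions = (1.2, 0.7, 3.6, 3.7); X = 9.2.
W^NE = (Σα)·X − ½Σα_i² = 9.2² − ½·28.58 = 70.35.
Planner sets x_i = Σα_j = 9.2 for every i, so X^SO = 4·9.2 = 36.8.
W^SO = (Σα)·X^SO − ½·4·(Σα)² = (4/2)·9.2² = 169.28.
Deadweight loss = W^SO − W^NE = 98.93.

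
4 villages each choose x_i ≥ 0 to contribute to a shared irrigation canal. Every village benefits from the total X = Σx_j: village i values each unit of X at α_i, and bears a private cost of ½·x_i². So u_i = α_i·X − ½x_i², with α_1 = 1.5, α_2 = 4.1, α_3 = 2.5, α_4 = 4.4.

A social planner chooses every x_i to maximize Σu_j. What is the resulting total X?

Planner FOC: ∂(Σu_j)/∂x_i = (Σα_j) − x_i = 0, so x_i^SO = Σα_j = 12.5 for every i; X^SO = 50.

50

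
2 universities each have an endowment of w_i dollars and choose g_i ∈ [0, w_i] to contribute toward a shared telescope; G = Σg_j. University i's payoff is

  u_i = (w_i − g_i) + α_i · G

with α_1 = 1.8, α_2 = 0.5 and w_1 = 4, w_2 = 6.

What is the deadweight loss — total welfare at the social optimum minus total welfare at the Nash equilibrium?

∂u_i/∂g_i = α_i − 1, so university i contributes w_i if α_i > 1, else 0.
α_i > 1 for i ∈ {1}; NE contributions (4, 0), G = 4.
W^NE = Σw_i − G^NE + (Σα_i)·G^NE = 10 + 1.3·4 = 15.2.
Planner: ∂(Σu_j)/∂g_i = Σα_j − 1 = 1.3 > 0, so everyone contributes w_i; G^SO = 10, W^SO = 10 + 1.3·10 = 23.
Deadweight loss = 7.8.

7.8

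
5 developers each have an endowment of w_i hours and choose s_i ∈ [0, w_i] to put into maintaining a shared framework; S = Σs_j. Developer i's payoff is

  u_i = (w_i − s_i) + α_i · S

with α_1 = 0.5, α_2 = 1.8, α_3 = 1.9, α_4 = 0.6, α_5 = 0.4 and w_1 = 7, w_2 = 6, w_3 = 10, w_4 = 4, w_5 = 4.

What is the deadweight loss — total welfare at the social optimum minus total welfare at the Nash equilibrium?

∂u_i/∂s_i = α_i − 1, so developer i contributes w_i if α_i > 1, else 0.
α_i > 1 for i ∈ {2, 3}; NE contributions (0, 6, 10, 0, 0), S = 16.
W^NE = Σw_i − S^NE + (Σα_i)·S^NE = 31 + 4.2·16 = 98.2.
Planner: ∂(Σu_j)/∂s_i = Σα_j − 1 = 4.2 > 0, so everyone contributes w_i; S^SO = 31, W^SO = 31 + 4.2·31 = 161.2.
Deadweight loss = 63.

63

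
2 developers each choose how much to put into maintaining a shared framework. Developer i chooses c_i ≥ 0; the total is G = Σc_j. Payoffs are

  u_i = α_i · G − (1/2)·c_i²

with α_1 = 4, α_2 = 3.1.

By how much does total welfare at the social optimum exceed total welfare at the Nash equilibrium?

12.805

Developer i's FOC: ∂u_i/∂c_i = α_i − c_i = 0, so c_i* = α_i.
NE contributions = (4, 3.1); G = 7.1.
W^NE = (Σα)·G − ½Σα_i² = 7.1² − ½·25.61 = 37.605.
Planner sets c_i = Σα_j = 7.1 for every i, so G^SO = 2·7.1 = 14.2.
W^SO = (Σα)·G^SO − ½·2·(Σα)² = (2/2)·7.1² = 50.41.
Deadweight loss = W^SO − W^NE = 12.805.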